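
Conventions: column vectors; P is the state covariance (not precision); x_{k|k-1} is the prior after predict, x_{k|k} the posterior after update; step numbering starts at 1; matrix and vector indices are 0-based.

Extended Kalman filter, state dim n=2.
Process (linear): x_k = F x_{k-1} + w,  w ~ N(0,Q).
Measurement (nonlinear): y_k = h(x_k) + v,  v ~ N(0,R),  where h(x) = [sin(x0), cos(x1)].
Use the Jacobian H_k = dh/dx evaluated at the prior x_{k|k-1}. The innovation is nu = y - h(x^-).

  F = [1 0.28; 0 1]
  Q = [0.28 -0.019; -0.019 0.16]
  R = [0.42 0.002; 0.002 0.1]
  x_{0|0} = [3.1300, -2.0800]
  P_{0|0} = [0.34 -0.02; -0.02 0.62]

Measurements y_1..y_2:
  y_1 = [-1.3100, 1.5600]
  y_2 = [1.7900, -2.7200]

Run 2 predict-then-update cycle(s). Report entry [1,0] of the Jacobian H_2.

H_jac[1,0] = 0.0000

step 1: x^-=[2.5476, -2.0800]  P^-=[0.6574 0.1346; 0.1346 0.7800]  H_jac=[-0.8287 0.0000; 0.0000 0.8731]  S=[0.8715 -0.0954; -0.0954 0.6946]  K=[-0.6159 0.0846; -0.0210 0.9775]  nu=[-1.8697, 2.0475]  x^+=[3.8723, -0.0393]  P^+=[0.3119 0.0083; 0.0083 0.1119]
step 2: x^-=[3.8613, -0.0393]  P^-=[0.6053 0.0206; 0.0206 0.2719]  H_jac=[-0.7520 0.0000; 0.0000 0.0392]  S=[0.7623 0.0014; 0.0014 0.1004]  K=[-0.5972 0.0163; -0.0205 0.1065]  nu=[2.4492, -3.7192]  x^+=[2.3380, -0.4858]  P^+=[0.3335 0.0112; 0.0112 0.2705]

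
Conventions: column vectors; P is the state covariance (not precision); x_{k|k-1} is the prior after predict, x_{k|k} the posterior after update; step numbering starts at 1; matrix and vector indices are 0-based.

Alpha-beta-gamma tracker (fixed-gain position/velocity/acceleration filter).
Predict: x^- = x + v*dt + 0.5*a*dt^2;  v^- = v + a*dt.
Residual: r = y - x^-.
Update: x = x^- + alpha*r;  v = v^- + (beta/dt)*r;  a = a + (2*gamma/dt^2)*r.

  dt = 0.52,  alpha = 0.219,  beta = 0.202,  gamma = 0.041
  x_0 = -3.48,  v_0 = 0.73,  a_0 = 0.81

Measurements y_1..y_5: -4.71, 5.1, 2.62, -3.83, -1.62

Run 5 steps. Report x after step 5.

step 1: x_pred=-2.9909  r=-1.7191  x^+=-3.3674  v^+=0.4834  a^+=0.2887
step 2: x_pred=-3.0770  r=8.1770  x^+=-1.2862  v^+=3.8099  a^+=2.7684
step 3: x_pred=1.0692  r=1.5508  x^+=1.4089  v^+=5.8519  a^+=3.2387
step 4: x_pred=4.8897  r=-8.7197  x^+=2.9801  v^+=4.1487  a^+=0.5944
step 5: x_pred=5.2178  r=-6.8378  x^+=3.7203  v^+=1.8016  a^+=-1.4792

x_post = 3.7203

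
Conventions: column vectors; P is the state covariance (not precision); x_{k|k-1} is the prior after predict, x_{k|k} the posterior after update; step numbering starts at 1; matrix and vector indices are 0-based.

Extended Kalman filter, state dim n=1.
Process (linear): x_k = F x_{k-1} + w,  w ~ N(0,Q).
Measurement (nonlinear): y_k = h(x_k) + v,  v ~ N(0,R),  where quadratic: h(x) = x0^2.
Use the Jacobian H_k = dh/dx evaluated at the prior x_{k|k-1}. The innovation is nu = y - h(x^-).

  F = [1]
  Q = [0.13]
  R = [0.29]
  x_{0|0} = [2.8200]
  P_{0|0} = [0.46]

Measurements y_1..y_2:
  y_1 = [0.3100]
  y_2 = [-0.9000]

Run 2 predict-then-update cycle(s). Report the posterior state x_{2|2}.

step 1: x^-=[2.8200]  P^-=[0.5900]  H_jac=[5.6400]  S=[19.0577]  K=[0.1746]  nu=[-7.6424]  x^+=[1.4856]  P^+=[0.0090]
step 2: x^-=[1.4856]  P^-=[0.1390]  H_jac=[2.9712]  S=[1.5169]  K=[0.2722]  nu=[-3.1070]  x^+=[0.6398]  P^+=[0.0266]

x_post = [0.6398]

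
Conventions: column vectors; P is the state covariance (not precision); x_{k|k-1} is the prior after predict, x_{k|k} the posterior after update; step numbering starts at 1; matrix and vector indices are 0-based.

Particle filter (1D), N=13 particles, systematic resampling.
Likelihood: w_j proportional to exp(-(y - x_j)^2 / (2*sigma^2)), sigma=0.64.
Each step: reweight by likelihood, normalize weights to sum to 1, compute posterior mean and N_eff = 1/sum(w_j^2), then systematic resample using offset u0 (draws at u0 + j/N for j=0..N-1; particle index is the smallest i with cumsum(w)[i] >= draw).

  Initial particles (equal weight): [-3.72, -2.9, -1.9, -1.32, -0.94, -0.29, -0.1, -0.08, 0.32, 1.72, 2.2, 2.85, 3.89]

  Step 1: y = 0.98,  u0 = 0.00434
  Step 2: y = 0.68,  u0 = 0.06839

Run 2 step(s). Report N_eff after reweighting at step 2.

step 1: w=[0.0000, 0.0000, 0.0000, 0.0008, 0.0058, 0.0726, 0.1252, 0.1319, 0.3055, 0.2664, 0.0845, 0.0073, 0.0000]  mean=0.7121  Neff=4.7647  idx=[4, 6, 6, 7, 7, 8, 8, 8, 8, 9, 9, 9, 10]
step 2: w=[0.0065, 0.0761, 0.0761, 0.0790, 0.0790, 0.1365, 0.1365, 0.1365, 0.1365, 0.0427, 0.0427, 0.0427, 0.0095]  mean=0.3819  Neff=9.6033  idx=[1, 2, 3, 4, 5, 5, 6, 7, 7, 8, 8, 10, 12]

N_eff = 9.6033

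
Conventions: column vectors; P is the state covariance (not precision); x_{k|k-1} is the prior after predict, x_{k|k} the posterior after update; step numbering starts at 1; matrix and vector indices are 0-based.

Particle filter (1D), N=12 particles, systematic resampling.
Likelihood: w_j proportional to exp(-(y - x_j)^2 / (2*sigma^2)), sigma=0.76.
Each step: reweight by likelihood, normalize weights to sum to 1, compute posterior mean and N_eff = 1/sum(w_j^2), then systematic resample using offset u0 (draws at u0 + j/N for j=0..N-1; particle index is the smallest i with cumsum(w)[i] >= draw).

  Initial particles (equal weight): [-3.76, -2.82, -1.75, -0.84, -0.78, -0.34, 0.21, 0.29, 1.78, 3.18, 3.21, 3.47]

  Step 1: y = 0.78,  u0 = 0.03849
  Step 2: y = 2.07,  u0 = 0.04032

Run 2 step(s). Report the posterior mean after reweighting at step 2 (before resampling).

post_mean = 1.4955

step 1: w=[0.0000, 0.0000, 0.0015, 0.0401, 0.0474, 0.1314, 0.2938, 0.3162, 0.1638, 0.0027, 0.0023, 0.0007]  mean=0.3455  Neff=4.2684  idx=[3, 5, 5, 6, 6, 6, 7, 7, 7, 7, 8, 8]
step 2: w=[0.0003, 0.0029, 0.0029, 0.0219, 0.0219, 0.0219, 0.0282, 0.0282, 0.0282, 0.0282, 0.4076, 0.4076]  mean=1.4955  Neff=2.9678  idx=[4, 7, 10, 10, 10, 10, 10, 11, 11, 11, 11, 11]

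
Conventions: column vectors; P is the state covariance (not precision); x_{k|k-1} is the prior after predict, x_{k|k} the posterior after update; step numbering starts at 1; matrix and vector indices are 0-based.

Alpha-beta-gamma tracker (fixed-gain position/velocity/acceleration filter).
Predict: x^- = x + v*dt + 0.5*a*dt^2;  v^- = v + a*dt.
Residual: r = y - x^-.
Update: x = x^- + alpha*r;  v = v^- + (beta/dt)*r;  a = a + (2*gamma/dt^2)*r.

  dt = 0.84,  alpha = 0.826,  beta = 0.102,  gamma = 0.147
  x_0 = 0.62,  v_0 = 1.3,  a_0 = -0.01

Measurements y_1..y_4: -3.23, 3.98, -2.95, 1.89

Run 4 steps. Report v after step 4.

v_post = -1.3349

step 1: x_pred=1.7085  r=-4.9385  x^+=-2.3707  v^+=0.6919  a^+=-2.0677
step 2: x_pred=-2.5190  r=6.4990  x^+=2.8492  v^+=-0.2558  a^+=0.6402
step 3: x_pred=2.8602  r=-5.8102  x^+=-1.9390  v^+=-0.4235  a^+=-1.7807
step 4: x_pred=-2.9230  r=4.8130  x^+=1.0525  v^+=-1.3349  a^+=0.2247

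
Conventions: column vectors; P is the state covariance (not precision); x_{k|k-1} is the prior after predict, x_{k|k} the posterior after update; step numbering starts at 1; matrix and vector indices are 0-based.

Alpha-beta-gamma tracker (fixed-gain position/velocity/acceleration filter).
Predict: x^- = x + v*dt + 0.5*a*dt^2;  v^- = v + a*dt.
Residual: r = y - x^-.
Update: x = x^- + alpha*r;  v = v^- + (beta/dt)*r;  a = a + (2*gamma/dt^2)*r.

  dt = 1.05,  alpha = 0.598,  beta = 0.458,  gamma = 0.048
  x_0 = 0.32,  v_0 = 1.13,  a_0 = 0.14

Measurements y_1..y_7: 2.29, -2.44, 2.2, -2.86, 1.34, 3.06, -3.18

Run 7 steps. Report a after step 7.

step 1: x_pred=1.5837  r=0.7063  x^+=2.0061  v^+=1.5851  a^+=0.2015
step 2: x_pred=3.7815  r=-6.2215  x^+=0.0610  v^+=-0.9171  a^+=-0.3402
step 3: x_pred=-1.0895  r=3.2895  x^+=0.8776  v^+=0.1605  a^+=-0.0538
step 4: x_pred=1.0165  r=-3.8765  x^+=-1.3016  v^+=-1.5869  a^+=-0.3913
step 5: x_pred=-3.1836  r=4.5236  x^+=-0.4785  v^+=-0.0246  a^+=0.0025
step 6: x_pred=-0.5030  r=3.5630  x^+=1.6277  v^+=1.5322  a^+=0.3128
step 7: x_pred=3.4089  r=-6.5889  x^+=-0.5313  v^+=-1.0134  a^+=-0.2609

a_post = -0.2609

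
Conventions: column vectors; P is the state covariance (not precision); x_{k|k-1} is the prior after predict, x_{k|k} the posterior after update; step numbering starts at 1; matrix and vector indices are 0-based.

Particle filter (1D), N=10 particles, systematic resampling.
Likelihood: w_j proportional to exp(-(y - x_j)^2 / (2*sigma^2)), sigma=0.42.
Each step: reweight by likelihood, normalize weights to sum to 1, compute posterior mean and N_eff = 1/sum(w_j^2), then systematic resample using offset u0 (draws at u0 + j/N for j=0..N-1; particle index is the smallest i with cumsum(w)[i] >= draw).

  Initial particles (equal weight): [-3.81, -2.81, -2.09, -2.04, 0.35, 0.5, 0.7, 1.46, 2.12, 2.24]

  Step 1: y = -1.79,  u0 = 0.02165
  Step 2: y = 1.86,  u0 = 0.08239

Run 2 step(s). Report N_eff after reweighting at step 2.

N_eff = 7.3410

step 1: w=[0.0000, 0.0315, 0.4654, 0.5031, 0.0000, 0.0000, 0.0000, 0.0000, 0.0000, 0.0000]  mean=-2.0875  Neff=2.1244  idx=[1, 2, 2, 2, 2, 3, 3, 3, 3, 3]
step 2: w=[0.0000, 0.0521, 0.0521, 0.0521, 0.0521, 0.1584, 0.1584, 0.1584, 0.1584, 0.1584]  mean=-2.0504  Neff=7.3410  idx=[2, 4, 5, 6, 6, 7, 7, 8, 9, 9]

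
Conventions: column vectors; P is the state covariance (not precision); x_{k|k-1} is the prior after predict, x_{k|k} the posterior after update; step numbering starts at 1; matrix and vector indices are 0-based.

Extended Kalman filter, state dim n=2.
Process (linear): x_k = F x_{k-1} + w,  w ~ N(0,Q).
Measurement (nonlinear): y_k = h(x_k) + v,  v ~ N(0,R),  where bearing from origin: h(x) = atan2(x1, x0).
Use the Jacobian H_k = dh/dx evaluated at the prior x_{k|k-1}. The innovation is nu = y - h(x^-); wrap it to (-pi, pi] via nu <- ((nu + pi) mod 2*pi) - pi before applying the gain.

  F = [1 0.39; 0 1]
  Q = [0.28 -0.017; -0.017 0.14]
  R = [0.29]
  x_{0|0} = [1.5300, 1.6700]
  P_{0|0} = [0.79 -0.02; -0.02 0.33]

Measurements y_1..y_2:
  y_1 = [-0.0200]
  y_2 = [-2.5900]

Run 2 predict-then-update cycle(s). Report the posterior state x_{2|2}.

step 1: x^-=[2.1813, 1.6700]  P^-=[1.1046 0.0917; 0.0917 0.4700]  H_jac=[-0.2213 0.2890]  S=[0.3716]  K=[-0.5864; 0.3109]  nu=[-0.6734]  x^+=[2.5762, 1.4606]  P^+=[0.9768 0.1595; 0.1595 0.4341]
step 2: x^-=[3.1458, 1.4606]  P^-=[1.4472 0.3117; 0.3117 0.5741]  H_jac=[-0.1214 0.2615]  S=[0.3308]  K=[-0.2847; 0.3394]  nu=[-3.0247]  x^+=[4.0071, 0.4340]  P^+=[1.4204 0.3437; 0.3437 0.5360]

x_post = [4.0071, 0.4340]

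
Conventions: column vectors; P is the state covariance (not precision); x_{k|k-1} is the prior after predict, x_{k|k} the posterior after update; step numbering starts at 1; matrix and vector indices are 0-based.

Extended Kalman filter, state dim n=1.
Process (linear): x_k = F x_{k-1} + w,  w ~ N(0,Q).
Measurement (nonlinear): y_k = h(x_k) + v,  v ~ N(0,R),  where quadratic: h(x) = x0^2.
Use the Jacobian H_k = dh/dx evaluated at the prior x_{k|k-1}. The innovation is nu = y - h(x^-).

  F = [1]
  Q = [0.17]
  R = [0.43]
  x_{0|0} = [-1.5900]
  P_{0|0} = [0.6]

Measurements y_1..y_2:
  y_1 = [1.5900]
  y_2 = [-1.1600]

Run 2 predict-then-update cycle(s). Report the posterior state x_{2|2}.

x_post = [-0.4644]

step 1: x^-=[-1.5900]  P^-=[0.7700]  H_jac=[-3.1800]  S=[8.2165]  K=[-0.2980]  nu=[-0.9381]  x^+=[-1.3104]  P^+=[0.0403]
step 2: x^-=[-1.3104]  P^-=[0.2103]  H_jac=[-2.6209]  S=[1.8745]  K=[-0.2940]  nu=[-2.8772]  x^+=[-0.4644]  P^+=[0.0482]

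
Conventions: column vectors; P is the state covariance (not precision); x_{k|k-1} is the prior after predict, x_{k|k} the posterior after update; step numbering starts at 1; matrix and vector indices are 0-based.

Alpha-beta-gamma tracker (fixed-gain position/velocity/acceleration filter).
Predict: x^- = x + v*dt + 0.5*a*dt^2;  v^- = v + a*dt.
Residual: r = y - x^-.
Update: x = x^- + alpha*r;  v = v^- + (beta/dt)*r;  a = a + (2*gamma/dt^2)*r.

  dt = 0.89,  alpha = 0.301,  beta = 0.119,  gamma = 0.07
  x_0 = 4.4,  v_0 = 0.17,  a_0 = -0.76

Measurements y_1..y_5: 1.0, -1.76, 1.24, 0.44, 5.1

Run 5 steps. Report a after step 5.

step 1: x_pred=4.2503  r=-3.2503  x^+=3.2720  v^+=-0.9410  a^+=-1.3345
step 2: x_pred=1.9060  r=-3.6660  x^+=0.8025  v^+=-2.6188  a^+=-1.9824
step 3: x_pred=-2.3134  r=3.5534  x^+=-1.2438  v^+=-3.9081  a^+=-1.3544
step 4: x_pred=-5.2584  r=5.6984  x^+=-3.5432  v^+=-4.3515  a^+=-0.3472
step 5: x_pred=-7.5536  r=12.6536  x^+=-3.7448  v^+=-2.9687  a^+=1.8893

a_post = 1.8893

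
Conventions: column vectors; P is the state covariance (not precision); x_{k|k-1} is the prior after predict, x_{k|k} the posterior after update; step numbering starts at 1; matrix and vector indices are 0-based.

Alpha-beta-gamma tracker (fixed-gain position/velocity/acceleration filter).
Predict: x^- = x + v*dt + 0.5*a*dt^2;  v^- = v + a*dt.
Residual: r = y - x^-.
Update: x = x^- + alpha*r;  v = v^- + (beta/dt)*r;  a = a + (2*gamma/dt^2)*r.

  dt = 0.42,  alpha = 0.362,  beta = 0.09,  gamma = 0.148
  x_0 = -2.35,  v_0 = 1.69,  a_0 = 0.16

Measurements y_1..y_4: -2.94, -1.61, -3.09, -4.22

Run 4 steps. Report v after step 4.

v_post = -2.7487

step 1: x_pred=-1.6261  r=-1.3139  x^+=-2.1017  v^+=1.4756  a^+=-2.0448
step 2: x_pred=-1.6623  r=0.0523  x^+=-1.6434  v^+=0.6281  a^+=-1.9570
step 3: x_pred=-1.5522  r=-1.5378  x^+=-2.1089  v^+=-0.5234  a^+=-4.5374
step 4: x_pred=-2.7289  r=-1.4911  x^+=-3.2687  v^+=-2.7487  a^+=-7.0395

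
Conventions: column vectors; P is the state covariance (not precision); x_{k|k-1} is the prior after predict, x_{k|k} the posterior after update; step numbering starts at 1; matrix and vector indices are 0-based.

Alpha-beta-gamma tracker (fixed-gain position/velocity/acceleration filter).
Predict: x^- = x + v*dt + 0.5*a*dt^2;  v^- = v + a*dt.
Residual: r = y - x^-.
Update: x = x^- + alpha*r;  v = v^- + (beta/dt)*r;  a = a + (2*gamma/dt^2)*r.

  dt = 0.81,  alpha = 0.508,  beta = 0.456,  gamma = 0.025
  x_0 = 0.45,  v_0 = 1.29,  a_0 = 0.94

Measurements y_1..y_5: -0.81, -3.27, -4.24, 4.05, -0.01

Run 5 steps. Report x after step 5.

step 1: x_pred=1.8033  r=-2.6133  x^+=0.4757  v^+=0.5802  a^+=0.7408
step 2: x_pred=1.1887  r=-4.4587  x^+=-1.0763  v^+=-1.3298  a^+=0.4011
step 3: x_pred=-2.0219  r=-2.2181  x^+=-3.1487  v^+=-2.2537  a^+=0.2320
step 4: x_pred=-4.8980  r=8.9480  x^+=-0.3524  v^+=2.9717  a^+=0.9139
step 5: x_pred=2.3544  r=-2.3644  x^+=1.1533  v^+=2.3809  a^+=0.7337

x_post = 1.1533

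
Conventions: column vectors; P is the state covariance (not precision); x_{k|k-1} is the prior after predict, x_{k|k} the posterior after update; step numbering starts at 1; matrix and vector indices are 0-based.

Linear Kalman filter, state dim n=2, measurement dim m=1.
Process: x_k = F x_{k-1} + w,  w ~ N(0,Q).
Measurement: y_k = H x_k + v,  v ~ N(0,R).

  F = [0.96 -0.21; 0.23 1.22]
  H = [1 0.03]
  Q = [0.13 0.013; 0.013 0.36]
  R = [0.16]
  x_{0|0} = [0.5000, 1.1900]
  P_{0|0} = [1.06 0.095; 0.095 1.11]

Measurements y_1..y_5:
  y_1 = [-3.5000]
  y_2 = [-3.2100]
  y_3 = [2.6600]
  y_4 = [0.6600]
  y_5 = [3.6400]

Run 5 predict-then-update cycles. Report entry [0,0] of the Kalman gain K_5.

step 1: x^-=[0.2301, 1.5668]  P^-=[1.1175 0.0693; 0.0693 2.1215]  S=[1.2836]  K=[0.8722; 0.1036]  nu=[-3.7771]  x^+=[-3.0645, 1.1755]  P^+=[0.1410 -0.0467; -0.0467 2.1077]
step 2: x^-=[-3.1887, 0.7293]  P^-=[0.3717 -0.5483; -0.5483 3.4784]  S=[0.5019]  K=[0.7077; -0.8845]  nu=[-0.0432]  x^+=[-3.2193, 0.7674]  P^+=[0.1203 -0.2341; -0.2341 3.0858]
step 3: x^-=[-3.2517, 0.1958]  P^-=[0.4713 -1.0139; -1.0139 4.8279]  S=[0.5748]  K=[0.7670; -1.5119]  nu=[5.9058]  x^+=[1.2781, -8.7330]  P^+=[0.1331 -0.3473; -0.3473 3.5140]
step 4: x^-=[3.0609, -10.3603]  P^-=[0.5477 -1.2479; -1.2479 5.4024]  S=[0.6377]  K=[0.8002; -1.7027]  nu=[-2.0901]  x^+=[1.3885, -6.8014]  P^+=[0.1394 -0.3790; -0.3790 3.5535]
step 5: x^-=[2.7612, -7.9784]  P^-=[0.5680 -1.2923; -1.2923 5.4437]  S=[0.6554]  K=[0.8075; -1.7226]  nu=[1.1181]  x^+=[3.6642, -9.9045]  P^+=[0.1406 -0.3806; -0.3806 3.4990]

K[0,0] = 0.8075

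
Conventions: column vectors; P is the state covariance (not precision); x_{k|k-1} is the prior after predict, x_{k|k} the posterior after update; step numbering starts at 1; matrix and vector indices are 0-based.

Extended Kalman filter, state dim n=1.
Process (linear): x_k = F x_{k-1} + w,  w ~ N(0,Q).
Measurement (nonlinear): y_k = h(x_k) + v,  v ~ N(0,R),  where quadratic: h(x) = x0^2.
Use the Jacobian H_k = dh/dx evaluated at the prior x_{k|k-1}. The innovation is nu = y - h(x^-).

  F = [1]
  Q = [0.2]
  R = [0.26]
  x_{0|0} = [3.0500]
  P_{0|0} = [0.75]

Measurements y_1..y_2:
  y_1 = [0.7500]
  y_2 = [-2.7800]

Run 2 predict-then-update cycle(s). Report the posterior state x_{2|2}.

step 1: x^-=[3.0500]  P^-=[0.9500]  H_jac=[6.1000]  S=[35.6095]  K=[0.1627]  nu=[-8.5525]  x^+=[1.6582]  P^+=[0.0069]
step 2: x^-=[1.6582]  P^-=[0.2069]  H_jac=[3.3164]  S=[2.5360]  K=[0.2706]  nu=[-5.5296]  x^+=[0.1618]  P^+=[0.0212]

x_post = [0.1618]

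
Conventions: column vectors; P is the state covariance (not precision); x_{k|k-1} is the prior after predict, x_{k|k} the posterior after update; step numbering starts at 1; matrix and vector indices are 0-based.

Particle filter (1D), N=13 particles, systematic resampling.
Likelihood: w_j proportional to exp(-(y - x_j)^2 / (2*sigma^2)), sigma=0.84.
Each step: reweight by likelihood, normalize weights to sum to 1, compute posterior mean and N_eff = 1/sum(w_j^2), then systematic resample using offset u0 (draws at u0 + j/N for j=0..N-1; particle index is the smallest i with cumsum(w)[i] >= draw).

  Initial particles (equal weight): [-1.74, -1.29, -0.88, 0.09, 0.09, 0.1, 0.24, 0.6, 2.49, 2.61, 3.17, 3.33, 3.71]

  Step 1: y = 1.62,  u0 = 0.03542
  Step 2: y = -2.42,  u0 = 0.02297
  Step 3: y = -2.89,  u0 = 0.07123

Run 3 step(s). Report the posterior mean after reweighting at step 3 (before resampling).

post_mean = 0.1113

step 1: w=[0.0001, 0.0009, 0.0043, 0.0688, 0.0688, 0.0703, 0.0938, 0.1730, 0.2115, 0.1806, 0.0659, 0.0455, 0.0164]  mean=1.5597  Neff=7.2893  idx=[3, 4, 5, 6, 7, 7, 8, 8, 8, 9, 9, 10, 11]
step 2: w=[0.2622, 0.2622, 0.2531, 0.1514, 0.0355, 0.0355, 0.0000, 0.0000, 0.0000, 0.0000, 0.0000, 0.0000, 0.0000]  mean=0.1515  Neff=4.4049  idx=[0, 0, 0, 0, 1, 1, 1, 2, 2, 2, 3, 3, 4]
step 3: w=[0.0908, 0.0908, 0.0908, 0.0908, 0.0908, 0.0908, 0.0908, 0.0870, 0.0870, 0.0870, 0.0474, 0.0474, 0.0088]  mean=0.1113  Neff=11.7705  idx=[0, 1, 2, 3, 4, 5, 5, 6, 7, 8, 9, 10, 12]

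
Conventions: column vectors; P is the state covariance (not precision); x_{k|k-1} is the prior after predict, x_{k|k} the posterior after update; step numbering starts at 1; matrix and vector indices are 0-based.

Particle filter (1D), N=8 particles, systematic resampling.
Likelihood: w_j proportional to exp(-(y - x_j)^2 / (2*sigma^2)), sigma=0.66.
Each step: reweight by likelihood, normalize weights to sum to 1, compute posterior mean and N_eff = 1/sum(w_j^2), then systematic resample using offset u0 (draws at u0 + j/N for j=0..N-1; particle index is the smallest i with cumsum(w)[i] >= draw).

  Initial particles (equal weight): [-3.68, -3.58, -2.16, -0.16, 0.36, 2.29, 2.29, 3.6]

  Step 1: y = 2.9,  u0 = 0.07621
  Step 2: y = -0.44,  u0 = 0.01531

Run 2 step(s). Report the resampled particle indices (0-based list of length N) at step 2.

resampled_idx = [0, 0, 1, 1, 2, 3, 3, 4]

step 1: w=[0.0000, 0.0000, 0.0000, 0.0000, 0.0003, 0.3479, 0.3479, 0.3039]  mean=2.6874  Neff=2.9904  idx=[5, 5, 5, 6, 6, 7, 7, 7]
step 2: w=[0.2000, 0.2000, 0.2000, 0.2000, 0.2000, 0.0000, 0.0000, 0.0000]  mean=2.2900  Neff=5.0002  idx=[0, 0, 1, 1, 2, 3, 3, 4]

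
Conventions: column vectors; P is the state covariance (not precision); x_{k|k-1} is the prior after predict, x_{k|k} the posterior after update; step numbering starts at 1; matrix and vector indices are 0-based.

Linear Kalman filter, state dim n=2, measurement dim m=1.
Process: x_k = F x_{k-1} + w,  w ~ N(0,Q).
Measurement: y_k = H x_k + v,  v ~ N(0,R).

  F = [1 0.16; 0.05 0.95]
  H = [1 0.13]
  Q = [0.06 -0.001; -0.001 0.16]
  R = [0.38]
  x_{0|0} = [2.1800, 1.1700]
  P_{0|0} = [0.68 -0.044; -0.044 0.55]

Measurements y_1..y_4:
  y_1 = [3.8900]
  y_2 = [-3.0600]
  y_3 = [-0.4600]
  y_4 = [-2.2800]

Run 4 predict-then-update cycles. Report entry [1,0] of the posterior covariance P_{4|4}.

P_post[1,0] = 0.0486

step 1: x^-=[2.3672, 1.2205]  P^-=[0.7400 0.0744; 0.0744 0.6539]  S=[1.1504]  K=[0.6517; 0.1386]  nu=[1.3641]  x^+=[3.2562, 1.4096]  P^+=[0.2515 -0.0295; -0.0295 0.6318]
step 2: x^-=[3.4817, 1.5019]  P^-=[0.3182 0.0794; 0.0794 0.7280]  S=[0.7312]  K=[0.4493; 0.2380]  nu=[-6.7369]  x^+=[0.4546, -0.1016]  P^+=[0.1706 0.0012; 0.0012 0.6866]
step 3: x^-=[0.4383, -0.0738]  P^-=[0.2485 0.1130; 0.1130 0.7802]  S=[0.6711]  K=[0.3922; 0.3195]  nu=[-0.8887]  x^+=[0.0897, -0.3578]  P^+=[0.1453 0.0289; 0.0289 0.7117]
step 4: x^-=[0.0325, -0.3354]  P^-=[0.2328 0.1421; 0.1421 0.8054]  S=[0.6633]  K=[0.3788; 0.3721]  nu=[-2.2689]  x^+=[-0.8269, -1.1797]  P^+=[0.1376 0.0486; 0.0486 0.7135]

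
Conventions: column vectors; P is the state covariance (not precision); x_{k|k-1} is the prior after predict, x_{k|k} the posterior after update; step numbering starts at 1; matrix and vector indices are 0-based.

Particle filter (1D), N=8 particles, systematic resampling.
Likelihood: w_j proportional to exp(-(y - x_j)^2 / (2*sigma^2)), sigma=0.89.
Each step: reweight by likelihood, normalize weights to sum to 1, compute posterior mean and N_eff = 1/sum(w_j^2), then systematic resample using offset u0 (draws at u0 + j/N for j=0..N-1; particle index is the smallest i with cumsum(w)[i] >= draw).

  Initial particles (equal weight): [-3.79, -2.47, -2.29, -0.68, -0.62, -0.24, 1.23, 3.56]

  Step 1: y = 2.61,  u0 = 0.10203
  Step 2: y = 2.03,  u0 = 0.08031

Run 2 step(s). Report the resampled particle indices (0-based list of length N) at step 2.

resampled_idx = [0, 0, 1, 2, 2, 3, 5, 7]

step 1: w=[0.0000, 0.0000, 0.0000, 0.0012, 0.0016, 0.0068, 0.3436, 0.6468]  mean=2.7217  Neff=1.8641  idx=[6, 6, 6, 7, 7, 7, 7, 7]
step 2: w=[0.2124, 0.2124, 0.2124, 0.0726, 0.0726, 0.0726, 0.0726, 0.0726]  mean=2.0755  Neff=6.1866  idx=[0, 0, 1, 2, 2, 3, 5, 7]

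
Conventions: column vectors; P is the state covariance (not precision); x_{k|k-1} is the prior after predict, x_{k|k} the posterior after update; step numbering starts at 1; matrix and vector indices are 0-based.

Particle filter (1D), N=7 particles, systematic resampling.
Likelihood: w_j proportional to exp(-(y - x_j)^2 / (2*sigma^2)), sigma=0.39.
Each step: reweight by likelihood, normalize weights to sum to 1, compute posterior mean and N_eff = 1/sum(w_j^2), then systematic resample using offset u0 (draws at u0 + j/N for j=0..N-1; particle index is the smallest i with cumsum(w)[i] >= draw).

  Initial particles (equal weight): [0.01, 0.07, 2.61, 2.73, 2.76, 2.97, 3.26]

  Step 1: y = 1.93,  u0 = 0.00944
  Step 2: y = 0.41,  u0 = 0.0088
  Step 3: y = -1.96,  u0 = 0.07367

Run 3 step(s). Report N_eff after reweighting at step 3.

N_eff = 7.0000

step 1: w=[0.0000, 0.0000, 0.4593, 0.2562, 0.2182, 0.0600, 0.0063]  mean=2.6990  Neff=3.0500  idx=[2, 2, 2, 2, 3, 4, 4]
step 2: w=[0.2283, 0.2283, 0.2283, 0.2283, 0.0384, 0.0242, 0.0242]  mean=2.6219  Neff=4.7366  idx=[0, 0, 1, 1, 2, 3, 3]
step 3: w=[0.1429, 0.1429, 0.1429, 0.1429, 0.1429, 0.1429, 0.1429]  mean=2.6100  Neff=7.0000  idx=[0, 1, 2, 3, 4, 5, 6]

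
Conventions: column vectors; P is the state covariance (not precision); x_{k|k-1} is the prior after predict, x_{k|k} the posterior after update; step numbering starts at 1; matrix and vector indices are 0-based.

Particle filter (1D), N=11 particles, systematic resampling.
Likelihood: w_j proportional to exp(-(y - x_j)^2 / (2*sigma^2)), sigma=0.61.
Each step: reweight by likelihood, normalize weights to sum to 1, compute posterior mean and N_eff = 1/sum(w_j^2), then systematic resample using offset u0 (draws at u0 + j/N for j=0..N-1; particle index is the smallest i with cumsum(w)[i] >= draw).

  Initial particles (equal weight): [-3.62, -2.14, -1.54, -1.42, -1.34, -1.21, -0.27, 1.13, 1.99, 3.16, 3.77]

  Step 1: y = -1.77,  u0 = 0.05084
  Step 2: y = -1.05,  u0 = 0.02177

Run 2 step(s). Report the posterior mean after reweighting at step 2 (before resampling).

post_mean = -1.4205

step 1: w=[0.0025, 0.2026, 0.2268, 0.2066, 0.1899, 0.1598, 0.0118, 0.0000, 0.0000, 0.0000, 0.0000]  mean=-1.5361  Neff=5.0783  idx=[1, 1, 2, 2, 2, 3, 3, 4, 4, 5, 5]
step 2: w=[0.0255, 0.0255, 0.0910, 0.0910, 0.0910, 0.1045, 0.1045, 0.1122, 0.1122, 0.1214, 0.1214]  mean=-1.4205  Neff=9.7456  idx=[0, 2, 3, 4, 5, 6, 7, 8, 8, 9, 10]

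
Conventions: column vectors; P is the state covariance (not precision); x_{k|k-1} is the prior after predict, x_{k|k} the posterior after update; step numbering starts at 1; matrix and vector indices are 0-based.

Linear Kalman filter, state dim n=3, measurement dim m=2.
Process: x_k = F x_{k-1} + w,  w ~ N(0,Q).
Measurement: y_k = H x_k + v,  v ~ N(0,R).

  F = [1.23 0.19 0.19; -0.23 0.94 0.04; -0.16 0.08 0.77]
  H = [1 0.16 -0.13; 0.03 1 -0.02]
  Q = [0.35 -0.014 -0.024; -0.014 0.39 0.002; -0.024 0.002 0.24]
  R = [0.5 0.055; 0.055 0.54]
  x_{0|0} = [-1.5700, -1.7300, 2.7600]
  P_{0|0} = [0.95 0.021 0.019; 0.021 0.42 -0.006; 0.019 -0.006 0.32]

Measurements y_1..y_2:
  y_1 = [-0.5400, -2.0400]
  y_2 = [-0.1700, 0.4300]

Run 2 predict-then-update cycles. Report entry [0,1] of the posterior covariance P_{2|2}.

P_post[0,1] = -0.0288

step 1: x^-=[-1.7354, -1.1547, 2.2380]  P^-=[1.8322 -0.1830 -0.1399; -0.1830 0.8020 0.0670; -0.1399 0.0670 0.4508]  S=[2.3354 0.0500; 0.0500 1.3303]  K=[0.7824 -0.1235; -0.0400 0.5992; -0.0813 0.0435]  nu=[1.6711, -0.7885]  x^+=[-0.3305, -1.6940, 2.0678]  P^+=[0.3918 -0.0352 0.0137; -0.0352 0.3230 0.0273; 0.0137 0.0273 0.4332]
step 2: x^-=[-0.3354, -1.4336, 1.5096]  P^-=[0.9620 -0.0978 -0.0183; -0.0978 0.7138 0.0773; -0.0183 0.0773 0.5098]  S=[1.4591 0.0912; 0.0912 1.2459]  K=[0.6567 -0.1031; -0.0314 0.5716; -0.0531 0.0573]  nu=[0.5911, 1.9039]  x^+=[-0.1437, -0.3639, 1.5873]  P^+=[0.3319 -0.0288 0.0360; -0.0288 0.3085 0.0370; 0.0360 0.0370 0.5022]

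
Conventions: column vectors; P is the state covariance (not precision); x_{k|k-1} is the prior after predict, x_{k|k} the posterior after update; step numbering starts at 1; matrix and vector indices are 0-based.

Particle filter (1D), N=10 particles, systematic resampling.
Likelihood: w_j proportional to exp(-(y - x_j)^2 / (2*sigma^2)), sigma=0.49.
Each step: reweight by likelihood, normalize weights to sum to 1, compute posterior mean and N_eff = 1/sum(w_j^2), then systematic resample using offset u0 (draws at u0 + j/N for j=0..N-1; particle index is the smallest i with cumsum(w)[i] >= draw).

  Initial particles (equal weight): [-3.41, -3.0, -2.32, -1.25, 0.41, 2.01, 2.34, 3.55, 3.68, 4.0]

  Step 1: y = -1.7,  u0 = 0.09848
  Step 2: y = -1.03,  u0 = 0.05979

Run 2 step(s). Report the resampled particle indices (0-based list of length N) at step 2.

step 1: w=[0.0020, 0.0260, 0.3950, 0.5769, 0.0001, 0.0000, 0.0000, 0.0000, 0.0000, 0.0000]  mean=-1.7224  Neff=2.0429  idx=[2, 2, 2, 2, 3, 3, 3, 3, 3, 3]
step 2: w=[0.0056, 0.0056, 0.0056, 0.0056, 0.1629, 0.1629, 0.1629, 0.1629, 0.1629, 0.1629]  mean=-1.2741  Neff=6.2748  idx=[4, 4, 5, 6, 6, 7, 7, 8, 9, 9]

resampled_idx = [4, 4, 5, 6, 6, 7, 7, 8, 9, 9]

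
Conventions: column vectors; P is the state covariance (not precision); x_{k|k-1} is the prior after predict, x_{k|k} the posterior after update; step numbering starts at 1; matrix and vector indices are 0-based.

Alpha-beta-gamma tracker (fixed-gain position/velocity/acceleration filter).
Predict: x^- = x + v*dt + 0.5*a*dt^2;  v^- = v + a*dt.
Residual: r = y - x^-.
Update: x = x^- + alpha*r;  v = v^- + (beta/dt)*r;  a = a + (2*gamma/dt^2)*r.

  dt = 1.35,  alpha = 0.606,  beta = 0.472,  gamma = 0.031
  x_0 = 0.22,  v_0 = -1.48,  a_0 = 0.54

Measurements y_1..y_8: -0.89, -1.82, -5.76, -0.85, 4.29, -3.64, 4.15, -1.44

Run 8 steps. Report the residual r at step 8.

resid = -7.2348

step 1: x_pred=-1.2859  r=0.3959  x^+=-1.0460  v^+=-0.6126  a^+=0.5535
step 2: x_pred=-1.3686  r=-0.4514  x^+=-1.6422  v^+=-0.0232  a^+=0.5381
step 3: x_pred=-1.1831  r=-4.5769  x^+=-3.9567  v^+=-0.8970  a^+=0.3824
step 4: x_pred=-4.8191  r=3.9691  x^+=-2.4138  v^+=1.0070  a^+=0.5174
step 5: x_pred=-0.5828  r=4.8728  x^+=2.3701  v^+=3.4093  a^+=0.6832
step 6: x_pred=7.5952  r=-11.2352  x^+=0.7867  v^+=0.4034  a^+=0.3010
step 7: x_pred=1.6056  r=2.5444  x^+=3.1475  v^+=1.6994  a^+=0.3876
step 8: x_pred=5.7948  r=-7.2348  x^+=1.4105  v^+=-0.3069  a^+=0.1414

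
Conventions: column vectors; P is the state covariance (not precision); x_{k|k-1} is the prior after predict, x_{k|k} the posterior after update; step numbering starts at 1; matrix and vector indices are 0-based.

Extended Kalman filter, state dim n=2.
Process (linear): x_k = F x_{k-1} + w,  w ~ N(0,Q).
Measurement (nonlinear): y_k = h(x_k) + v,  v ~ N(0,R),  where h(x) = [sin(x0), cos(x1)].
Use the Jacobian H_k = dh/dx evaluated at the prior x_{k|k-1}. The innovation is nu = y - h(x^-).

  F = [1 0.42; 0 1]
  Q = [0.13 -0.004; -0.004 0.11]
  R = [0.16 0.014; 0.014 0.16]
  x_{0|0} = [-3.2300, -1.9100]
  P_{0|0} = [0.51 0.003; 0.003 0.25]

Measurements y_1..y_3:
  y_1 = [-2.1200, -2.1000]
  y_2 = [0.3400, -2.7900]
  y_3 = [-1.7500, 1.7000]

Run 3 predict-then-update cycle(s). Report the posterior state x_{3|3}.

x_post = [-6.2609, -5.4145]

step 1: x^-=[-4.0322, -1.9100]  P^-=[0.6866 0.1040; 0.1040 0.3600]  H_jac=[-0.6289 0.0000; 0.0000 0.9430]  S=[0.4316 -0.0477; -0.0477 0.4801]  K=[-0.9888 0.1061; -0.0743 0.6997]  nu=[-2.8975, -1.7673]  x^+=[-1.3545, -2.9314]  P^+=[0.2492 0.0033; 0.0033 0.1176]
step 2: x^-=[-2.5857, -2.9314]  P^-=[0.4027 0.0487; 0.0487 0.2276]  H_jac=[-0.8494 0.0000; 0.0000 0.2087]  S=[0.4506 0.0054; 0.0054 0.1699]  K=[-0.7602 0.0838; -0.0952 0.2825]  nu=[0.8677, -1.8120]  x^+=[-3.3972, -3.5259]  P^+=[0.1418 0.0133; 0.0133 0.2103]
step 3: x^-=[-4.8781, -3.5259]  P^-=[0.3201 0.0976; 0.0976 0.3203]  H_jac=[0.1650 0.0000; 0.0000 -0.3750]  S=[0.1687 0.0080; 0.0080 0.2050]  K=[0.3220 -0.1910; 0.1233 -0.5905]  nu=[-2.7363, 2.6270]  x^+=[-6.2609, -5.4145]  P^+=[0.2961 0.0695; 0.0695 0.2474]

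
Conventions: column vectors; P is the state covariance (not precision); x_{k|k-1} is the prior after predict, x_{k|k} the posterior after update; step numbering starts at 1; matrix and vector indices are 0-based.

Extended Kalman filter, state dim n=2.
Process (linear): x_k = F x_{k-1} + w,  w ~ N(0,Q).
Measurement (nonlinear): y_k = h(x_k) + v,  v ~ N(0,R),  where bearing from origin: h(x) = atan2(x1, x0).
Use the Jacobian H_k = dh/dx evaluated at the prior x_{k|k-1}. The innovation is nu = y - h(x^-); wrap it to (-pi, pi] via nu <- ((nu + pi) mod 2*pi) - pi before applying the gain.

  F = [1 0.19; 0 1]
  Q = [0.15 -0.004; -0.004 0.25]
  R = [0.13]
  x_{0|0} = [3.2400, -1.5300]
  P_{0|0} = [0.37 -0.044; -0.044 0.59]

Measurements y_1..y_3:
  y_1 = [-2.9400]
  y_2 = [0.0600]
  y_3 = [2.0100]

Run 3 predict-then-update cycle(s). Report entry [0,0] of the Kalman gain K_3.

K[0,0] = 0.9548

step 1: x^-=[2.9493, -1.5300]  P^-=[0.5246 0.0641; 0.0641 0.8400]  H_jac=[0.1386 0.2672]  S=[0.2048]  K=[0.4387; 1.1393]  nu=[-2.4615]  x^+=[1.8695, -4.3343]  P^+=[0.4852 -0.0382; -0.0382 0.5742]
step 2: x^-=[1.0460, -4.3343]  P^-=[0.6414 0.0669; 0.0669 0.8242]  H_jac=[0.2180 0.0526]  S=[0.1643]  K=[0.8725; 0.3527]  nu=[1.3940]  x^+=[2.2623, -3.8427]  P^+=[0.5163 0.0163; 0.0163 0.8038]
step 3: x^-=[1.5321, -3.8427]  P^-=[0.7015 0.1650; 0.1650 1.0538]  H_jac=[0.2245 0.0895]  S=[0.1804]  K=[0.9548; 0.7282]  nu=[-3.0818]  x^+=[-1.4103, -6.0867]  P^+=[0.5370 0.0396; 0.0396 0.9581]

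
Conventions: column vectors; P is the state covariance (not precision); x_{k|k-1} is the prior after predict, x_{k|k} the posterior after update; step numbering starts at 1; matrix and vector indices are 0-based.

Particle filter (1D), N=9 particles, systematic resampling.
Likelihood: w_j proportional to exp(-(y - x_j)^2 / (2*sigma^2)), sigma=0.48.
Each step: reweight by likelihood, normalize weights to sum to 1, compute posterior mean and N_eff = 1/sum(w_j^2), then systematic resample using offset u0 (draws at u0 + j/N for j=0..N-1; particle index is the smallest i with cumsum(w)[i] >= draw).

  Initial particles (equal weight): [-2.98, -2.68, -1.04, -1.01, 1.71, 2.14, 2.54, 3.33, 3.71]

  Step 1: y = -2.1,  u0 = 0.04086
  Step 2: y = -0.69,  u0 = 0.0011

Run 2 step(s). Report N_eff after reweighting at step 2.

step 1: w=[0.2241, 0.5796, 0.1050, 0.0913, 0.0000, 0.0000, 0.0000, 0.0000, 0.0000]  mean=-2.4225  Neff=2.4658  idx=[0, 0, 1, 1, 1, 1, 1, 2, 3]
step 2: w=[0.0000, 0.0000, 0.0001, 0.0001, 0.0001, 0.0001, 0.0001, 0.4888, 0.5106]  mean=-1.0257  Neff=2.0015  idx=[7, 7, 7, 7, 7, 8, 8, 8, 8]

N_eff = 2.0015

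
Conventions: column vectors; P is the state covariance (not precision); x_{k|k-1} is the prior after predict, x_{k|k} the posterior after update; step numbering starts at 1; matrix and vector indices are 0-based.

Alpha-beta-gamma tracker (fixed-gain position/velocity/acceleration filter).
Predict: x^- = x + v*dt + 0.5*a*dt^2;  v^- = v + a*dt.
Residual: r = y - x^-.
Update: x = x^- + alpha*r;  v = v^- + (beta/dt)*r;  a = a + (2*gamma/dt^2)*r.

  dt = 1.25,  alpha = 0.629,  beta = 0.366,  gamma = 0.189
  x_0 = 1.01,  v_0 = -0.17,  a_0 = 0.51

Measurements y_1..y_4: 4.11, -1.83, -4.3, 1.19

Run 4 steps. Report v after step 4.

v_post = -2.0755

step 1: x_pred=1.1959  r=2.9141  x^+=3.0289  v^+=1.3207  a^+=1.2150
step 2: x_pred=5.6290  r=-7.4590  x^+=0.9373  v^+=0.6555  a^+=-0.5895
step 3: x_pred=1.2961  r=-5.5961  x^+=-2.2239  v^+=-1.7200  a^+=-1.9433
step 4: x_pred=-5.8920  r=7.0820  x^+=-1.4374  v^+=-2.0755  a^+=-0.2300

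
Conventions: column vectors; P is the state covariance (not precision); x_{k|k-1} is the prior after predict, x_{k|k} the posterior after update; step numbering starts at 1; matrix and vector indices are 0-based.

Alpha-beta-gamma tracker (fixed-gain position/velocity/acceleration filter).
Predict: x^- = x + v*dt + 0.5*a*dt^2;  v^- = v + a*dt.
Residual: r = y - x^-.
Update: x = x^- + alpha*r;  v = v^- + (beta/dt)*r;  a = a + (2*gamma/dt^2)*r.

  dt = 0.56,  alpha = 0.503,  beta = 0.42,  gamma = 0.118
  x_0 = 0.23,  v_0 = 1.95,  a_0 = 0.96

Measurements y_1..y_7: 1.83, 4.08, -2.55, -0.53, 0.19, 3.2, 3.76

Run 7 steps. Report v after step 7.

step 1: x_pred=1.4725  r=0.3575  x^+=1.6523  v^+=2.7557  a^+=1.2290
step 2: x_pred=3.3882  r=0.6918  x^+=3.7362  v^+=3.9628  a^+=1.7496
step 3: x_pred=6.2297  r=-8.7797  x^+=1.8135  v^+=-1.6422  a^+=-4.8576
step 4: x_pred=0.1322  r=-0.6622  x^+=-0.2009  v^+=-4.8591  a^+=-5.3559
step 5: x_pred=-3.7618  r=3.9518  x^+=-1.7740  v^+=-4.8946  a^+=-2.3820
step 6: x_pred=-4.8885  r=8.0885  x^+=-0.8200  v^+=-0.1621  a^+=3.7050
step 7: x_pred=-0.3298  r=4.0898  x^+=1.7274  v^+=4.9801  a^+=6.7828

v_post = 4.9801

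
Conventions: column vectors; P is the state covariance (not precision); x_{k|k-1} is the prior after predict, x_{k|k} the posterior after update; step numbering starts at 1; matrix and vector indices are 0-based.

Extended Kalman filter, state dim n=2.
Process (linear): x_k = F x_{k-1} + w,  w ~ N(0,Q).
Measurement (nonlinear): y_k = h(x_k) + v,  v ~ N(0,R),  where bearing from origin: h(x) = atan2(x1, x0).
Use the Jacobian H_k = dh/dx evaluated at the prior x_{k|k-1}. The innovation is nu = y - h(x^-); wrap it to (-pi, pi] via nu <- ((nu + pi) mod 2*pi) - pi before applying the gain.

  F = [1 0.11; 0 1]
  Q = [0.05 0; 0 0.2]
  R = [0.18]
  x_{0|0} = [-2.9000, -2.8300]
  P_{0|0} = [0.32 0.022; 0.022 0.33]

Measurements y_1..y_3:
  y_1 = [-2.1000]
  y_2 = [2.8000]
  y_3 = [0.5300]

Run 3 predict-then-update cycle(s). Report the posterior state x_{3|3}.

step 1: x^-=[-3.2113, -2.8300]  P^-=[0.3788 0.0583; 0.0583 0.5300]  H_jac=[0.1545 -0.1753]  S=[0.2022]  K=[0.2389; -0.4150]  nu=[0.3192]  x^+=[-3.1350, -2.9625]  P^+=[0.3673 0.0783; 0.0783 0.4952]
step 2: x^-=[-3.4609, -2.9625]  P^-=[0.4405 0.1328; 0.1328 0.6952]  H_jac=[0.1427 -0.1668]  S=[0.2020]  K=[0.2017; -0.4801]  nu=[-1.0495]  x^+=[-3.6726, -2.4586]  P^+=[0.4323 0.1524; 0.1524 0.6486]
step 3: x^-=[-3.9430, -2.4586]  P^-=[0.5237 0.2237; 0.2237 0.8486]  H_jac=[0.1139 -0.1826]  S=[0.2058]  K=[0.0912; -0.6293]  nu=[3.1140]  x^+=[-3.6589, -4.4182]  P^+=[0.5220 0.2355; 0.2355 0.7671]

x_post = [-3.6589, -4.4182]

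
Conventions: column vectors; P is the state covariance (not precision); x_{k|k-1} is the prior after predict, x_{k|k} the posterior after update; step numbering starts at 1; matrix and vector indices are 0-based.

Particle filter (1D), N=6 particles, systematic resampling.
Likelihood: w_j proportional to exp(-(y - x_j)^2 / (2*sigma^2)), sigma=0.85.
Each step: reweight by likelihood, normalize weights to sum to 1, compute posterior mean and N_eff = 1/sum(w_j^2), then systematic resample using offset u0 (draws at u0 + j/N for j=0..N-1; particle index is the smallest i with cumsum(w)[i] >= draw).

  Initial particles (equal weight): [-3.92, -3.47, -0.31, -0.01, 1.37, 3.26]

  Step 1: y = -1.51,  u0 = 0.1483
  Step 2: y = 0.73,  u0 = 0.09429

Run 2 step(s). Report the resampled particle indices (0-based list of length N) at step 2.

resampled_idx = [0, 1, 2, 4, 4, 5]

step 1: w=[0.0268, 0.1044, 0.5500, 0.3140, 0.0048, 0.0000]  mean=-0.6342  Neff=2.4225  idx=[2, 2, 2, 2, 3, 3]
step 2: w=[0.1451, 0.1451, 0.1451, 0.1451, 0.2099, 0.2099]  mean=-0.1841  Neff=5.8047  idx=[0, 1, 2, 4, 4, 5]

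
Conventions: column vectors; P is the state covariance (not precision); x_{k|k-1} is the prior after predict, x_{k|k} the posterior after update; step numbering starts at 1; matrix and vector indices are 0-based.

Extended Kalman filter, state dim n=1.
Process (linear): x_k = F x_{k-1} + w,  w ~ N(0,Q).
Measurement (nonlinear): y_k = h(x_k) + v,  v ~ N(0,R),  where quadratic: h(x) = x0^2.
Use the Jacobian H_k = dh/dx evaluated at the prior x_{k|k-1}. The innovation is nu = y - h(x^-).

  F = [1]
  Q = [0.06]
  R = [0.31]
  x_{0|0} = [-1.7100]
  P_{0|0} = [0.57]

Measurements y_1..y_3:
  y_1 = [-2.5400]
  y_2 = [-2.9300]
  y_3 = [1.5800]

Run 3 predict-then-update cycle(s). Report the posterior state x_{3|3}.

step 1: x^-=[-1.7100]  P^-=[0.6300]  H_jac=[-3.4200]  S=[7.6787]  K=[-0.2806]  nu=[-5.4641]  x^+=[-0.1768]  P^+=[0.0254]
step 2: x^-=[-0.1768]  P^-=[0.0854]  H_jac=[-0.3536]  S=[0.3207]  K=[-0.0942]  nu=[-2.9613]  x^+=[0.1022]  P^+=[0.0826]
step 3: x^-=[0.1022]  P^-=[0.1426]  H_jac=[0.2043]  S=[0.3160]  K=[0.0922]  nu=[1.5696]  x^+=[0.2469]  P^+=[0.1399]

x_post = [0.2469]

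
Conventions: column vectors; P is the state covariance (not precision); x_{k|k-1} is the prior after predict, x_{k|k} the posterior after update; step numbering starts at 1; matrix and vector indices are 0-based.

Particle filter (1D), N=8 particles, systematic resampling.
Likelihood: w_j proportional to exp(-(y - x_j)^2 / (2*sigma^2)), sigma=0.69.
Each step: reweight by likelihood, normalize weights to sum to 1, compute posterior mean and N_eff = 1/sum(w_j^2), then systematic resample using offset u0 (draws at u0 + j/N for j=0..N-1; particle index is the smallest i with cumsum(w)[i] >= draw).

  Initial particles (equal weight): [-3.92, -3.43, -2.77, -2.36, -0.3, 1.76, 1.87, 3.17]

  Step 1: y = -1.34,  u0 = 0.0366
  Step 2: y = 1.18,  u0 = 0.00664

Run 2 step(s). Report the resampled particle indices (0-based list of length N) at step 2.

resampled_idx = [5, 5, 5, 6, 6, 6, 7, 7]

step 1: w=[0.0012, 0.0130, 0.1489, 0.4275, 0.4094, 0.0001, 0.0000, 0.0000]  mean=-1.5931  Neff=2.6831  idx=[2, 2, 3, 3, 3, 4, 4, 4]
step 2: w=[0.0000, 0.0000, 0.0000, 0.0000, 0.0000, 0.3333, 0.3333, 0.3333]  mean=-0.3000  Neff=3.0001  idx=[5, 5, 5, 6, 6, 6, 7, 7]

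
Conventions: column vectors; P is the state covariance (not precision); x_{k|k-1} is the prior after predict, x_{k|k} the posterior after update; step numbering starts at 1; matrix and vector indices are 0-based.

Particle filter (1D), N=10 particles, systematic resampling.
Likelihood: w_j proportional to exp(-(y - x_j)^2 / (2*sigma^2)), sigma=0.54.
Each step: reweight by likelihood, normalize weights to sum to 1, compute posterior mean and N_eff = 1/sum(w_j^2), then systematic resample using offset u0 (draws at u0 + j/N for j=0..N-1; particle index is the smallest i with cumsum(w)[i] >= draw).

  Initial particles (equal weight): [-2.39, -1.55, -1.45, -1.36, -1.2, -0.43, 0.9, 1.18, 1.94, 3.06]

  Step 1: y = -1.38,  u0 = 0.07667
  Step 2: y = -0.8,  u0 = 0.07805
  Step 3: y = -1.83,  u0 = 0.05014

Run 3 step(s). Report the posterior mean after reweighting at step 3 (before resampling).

step 1: w=[0.0407, 0.2226, 0.2319, 0.2337, 0.2213, 0.0498, 0.0000, 0.0000, 0.0000, 0.0000]  mean=-1.3833  Neff=4.7380  idx=[1, 1, 2, 2, 2, 3, 3, 4, 4, 5]
step 2: w=[0.0669, 0.0669, 0.0851, 0.0851, 0.0851, 0.1026, 0.1026, 0.1335, 0.1335, 0.1389]  mean=-1.2366  Neff=9.3795  idx=[1, 2, 3, 4, 5, 6, 7, 8, 9, 9]
step 3: w=[0.1542, 0.1377, 0.1377, 0.1377, 0.1208, 0.1208, 0.0893, 0.0893, 0.0061, 0.0061]  mean=-1.3865  Neff=7.9407  idx=[0, 0, 1, 2, 3, 3, 4, 5, 6, 7]

post_mean = -1.3865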